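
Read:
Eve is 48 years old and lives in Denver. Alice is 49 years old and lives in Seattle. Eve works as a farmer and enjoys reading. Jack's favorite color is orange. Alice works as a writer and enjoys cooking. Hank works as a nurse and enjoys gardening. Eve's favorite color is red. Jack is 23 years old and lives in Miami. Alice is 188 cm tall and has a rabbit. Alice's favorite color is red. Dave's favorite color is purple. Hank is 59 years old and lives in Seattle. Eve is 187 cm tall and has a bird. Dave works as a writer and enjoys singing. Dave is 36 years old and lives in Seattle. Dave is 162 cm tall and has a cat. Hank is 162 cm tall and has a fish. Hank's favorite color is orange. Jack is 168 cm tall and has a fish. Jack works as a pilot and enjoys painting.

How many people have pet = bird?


Count: 1

1


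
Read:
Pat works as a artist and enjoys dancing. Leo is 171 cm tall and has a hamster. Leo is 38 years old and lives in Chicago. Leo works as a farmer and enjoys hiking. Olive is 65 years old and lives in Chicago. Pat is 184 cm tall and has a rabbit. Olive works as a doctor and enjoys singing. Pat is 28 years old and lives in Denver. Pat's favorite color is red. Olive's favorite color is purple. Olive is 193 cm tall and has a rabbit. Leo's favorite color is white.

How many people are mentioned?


People: Olive, Leo, Pat. Count = 3

3


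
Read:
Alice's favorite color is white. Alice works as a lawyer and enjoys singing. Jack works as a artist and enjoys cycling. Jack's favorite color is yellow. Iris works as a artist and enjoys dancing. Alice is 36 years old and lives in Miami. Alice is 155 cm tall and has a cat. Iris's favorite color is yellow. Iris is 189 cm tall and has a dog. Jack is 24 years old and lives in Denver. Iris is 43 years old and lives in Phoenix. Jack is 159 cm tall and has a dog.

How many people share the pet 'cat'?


Count: 1

1


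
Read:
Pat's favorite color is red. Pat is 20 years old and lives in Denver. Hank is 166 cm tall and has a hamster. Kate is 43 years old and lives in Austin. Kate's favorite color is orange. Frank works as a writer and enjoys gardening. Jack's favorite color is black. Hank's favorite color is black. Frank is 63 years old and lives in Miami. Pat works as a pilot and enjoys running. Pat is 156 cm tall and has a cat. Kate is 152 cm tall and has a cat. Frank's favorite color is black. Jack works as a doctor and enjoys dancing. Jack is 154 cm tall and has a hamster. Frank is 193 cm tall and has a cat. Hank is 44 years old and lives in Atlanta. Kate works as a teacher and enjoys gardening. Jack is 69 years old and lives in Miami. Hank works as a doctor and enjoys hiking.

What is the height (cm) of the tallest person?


Tallest: Frank at 193 cm

193


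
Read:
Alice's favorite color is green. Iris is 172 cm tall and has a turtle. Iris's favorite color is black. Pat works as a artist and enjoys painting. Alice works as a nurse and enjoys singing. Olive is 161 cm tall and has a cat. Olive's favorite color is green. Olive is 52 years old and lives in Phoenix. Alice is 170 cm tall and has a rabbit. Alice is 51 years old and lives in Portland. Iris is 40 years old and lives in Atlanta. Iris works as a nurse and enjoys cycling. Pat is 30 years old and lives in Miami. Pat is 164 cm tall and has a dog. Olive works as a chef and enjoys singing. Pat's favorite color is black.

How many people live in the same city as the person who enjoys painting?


Person with hobby painting is Pat, city Miami. Count = 1

1


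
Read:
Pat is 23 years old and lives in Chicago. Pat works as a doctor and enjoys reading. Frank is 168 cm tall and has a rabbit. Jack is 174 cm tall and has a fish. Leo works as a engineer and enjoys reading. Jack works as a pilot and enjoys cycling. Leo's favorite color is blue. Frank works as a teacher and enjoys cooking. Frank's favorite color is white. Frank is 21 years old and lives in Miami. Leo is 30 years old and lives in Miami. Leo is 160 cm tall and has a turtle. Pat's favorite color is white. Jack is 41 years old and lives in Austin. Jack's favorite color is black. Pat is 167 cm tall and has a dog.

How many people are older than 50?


Filter: 0

0


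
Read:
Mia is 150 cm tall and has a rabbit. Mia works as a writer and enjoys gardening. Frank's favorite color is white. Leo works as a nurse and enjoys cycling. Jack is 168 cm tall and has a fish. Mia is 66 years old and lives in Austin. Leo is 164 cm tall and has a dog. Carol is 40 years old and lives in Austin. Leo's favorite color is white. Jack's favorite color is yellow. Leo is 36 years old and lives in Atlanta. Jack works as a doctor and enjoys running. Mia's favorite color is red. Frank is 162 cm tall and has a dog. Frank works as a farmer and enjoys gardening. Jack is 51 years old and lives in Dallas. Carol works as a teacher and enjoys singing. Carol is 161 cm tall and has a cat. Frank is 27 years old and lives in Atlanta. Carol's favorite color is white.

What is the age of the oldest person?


Oldest: Mia at 66

66


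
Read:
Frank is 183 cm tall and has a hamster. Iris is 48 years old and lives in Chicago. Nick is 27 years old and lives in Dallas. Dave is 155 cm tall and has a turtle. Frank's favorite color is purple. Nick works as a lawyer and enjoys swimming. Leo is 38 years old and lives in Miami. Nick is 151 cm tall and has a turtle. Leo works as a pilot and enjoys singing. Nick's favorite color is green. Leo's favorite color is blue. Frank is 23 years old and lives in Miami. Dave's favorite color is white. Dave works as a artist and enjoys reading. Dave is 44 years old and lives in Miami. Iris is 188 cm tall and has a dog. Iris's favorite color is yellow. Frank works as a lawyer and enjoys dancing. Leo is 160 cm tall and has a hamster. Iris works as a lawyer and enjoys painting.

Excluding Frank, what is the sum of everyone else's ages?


Sum (excluding Frank): 157

157


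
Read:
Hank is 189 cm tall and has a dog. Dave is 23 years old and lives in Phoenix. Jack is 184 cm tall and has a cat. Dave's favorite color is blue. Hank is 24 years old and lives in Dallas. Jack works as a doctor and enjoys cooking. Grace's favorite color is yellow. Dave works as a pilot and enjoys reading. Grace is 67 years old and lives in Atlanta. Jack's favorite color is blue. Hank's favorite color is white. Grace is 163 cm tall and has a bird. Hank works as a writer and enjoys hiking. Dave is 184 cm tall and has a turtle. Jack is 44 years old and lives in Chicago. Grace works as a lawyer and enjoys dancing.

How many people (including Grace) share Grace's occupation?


Grace is a lawyer. Count = 1

1


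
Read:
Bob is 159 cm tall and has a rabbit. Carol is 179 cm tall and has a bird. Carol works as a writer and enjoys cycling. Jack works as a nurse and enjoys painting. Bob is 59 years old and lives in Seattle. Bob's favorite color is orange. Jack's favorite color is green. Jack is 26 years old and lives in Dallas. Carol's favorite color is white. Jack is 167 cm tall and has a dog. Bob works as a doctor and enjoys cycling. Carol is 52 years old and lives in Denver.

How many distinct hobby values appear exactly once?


Unique hobby values: 1

1


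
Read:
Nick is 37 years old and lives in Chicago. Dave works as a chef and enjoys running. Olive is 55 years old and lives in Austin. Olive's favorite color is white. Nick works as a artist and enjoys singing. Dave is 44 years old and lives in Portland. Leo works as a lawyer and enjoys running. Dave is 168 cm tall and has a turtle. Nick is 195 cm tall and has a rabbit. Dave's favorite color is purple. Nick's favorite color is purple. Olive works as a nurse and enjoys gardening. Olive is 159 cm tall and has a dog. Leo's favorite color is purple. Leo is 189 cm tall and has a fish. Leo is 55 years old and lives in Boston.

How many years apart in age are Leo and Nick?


55 vs 37, diff = 18

18


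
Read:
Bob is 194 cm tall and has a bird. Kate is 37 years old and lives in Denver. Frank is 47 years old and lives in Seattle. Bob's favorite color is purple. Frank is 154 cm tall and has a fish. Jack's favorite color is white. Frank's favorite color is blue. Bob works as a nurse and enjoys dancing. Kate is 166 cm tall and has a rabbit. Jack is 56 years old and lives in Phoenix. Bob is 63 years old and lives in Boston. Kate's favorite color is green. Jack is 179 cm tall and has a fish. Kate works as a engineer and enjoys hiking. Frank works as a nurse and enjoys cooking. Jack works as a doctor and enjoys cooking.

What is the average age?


Sum=203, n=4, avg=50.75

50.75


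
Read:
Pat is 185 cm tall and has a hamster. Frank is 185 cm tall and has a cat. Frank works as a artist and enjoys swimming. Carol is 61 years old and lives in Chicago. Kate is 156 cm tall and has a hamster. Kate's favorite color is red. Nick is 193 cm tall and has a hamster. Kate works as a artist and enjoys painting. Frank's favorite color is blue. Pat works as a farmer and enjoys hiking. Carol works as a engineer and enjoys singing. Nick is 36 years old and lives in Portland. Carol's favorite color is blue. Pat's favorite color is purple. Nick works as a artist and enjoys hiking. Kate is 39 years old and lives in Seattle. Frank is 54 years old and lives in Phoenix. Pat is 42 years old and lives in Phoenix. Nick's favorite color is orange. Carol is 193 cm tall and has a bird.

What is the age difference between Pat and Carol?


|42 - 61| = 19

19


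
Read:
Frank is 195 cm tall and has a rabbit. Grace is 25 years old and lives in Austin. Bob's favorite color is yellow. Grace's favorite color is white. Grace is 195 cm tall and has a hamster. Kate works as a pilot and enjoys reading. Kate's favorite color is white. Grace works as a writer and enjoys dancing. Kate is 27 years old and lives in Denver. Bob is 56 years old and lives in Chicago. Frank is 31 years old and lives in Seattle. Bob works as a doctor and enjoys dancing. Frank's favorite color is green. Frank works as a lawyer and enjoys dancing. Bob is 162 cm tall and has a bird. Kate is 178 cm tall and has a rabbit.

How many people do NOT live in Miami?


Not in Miami: 4

4


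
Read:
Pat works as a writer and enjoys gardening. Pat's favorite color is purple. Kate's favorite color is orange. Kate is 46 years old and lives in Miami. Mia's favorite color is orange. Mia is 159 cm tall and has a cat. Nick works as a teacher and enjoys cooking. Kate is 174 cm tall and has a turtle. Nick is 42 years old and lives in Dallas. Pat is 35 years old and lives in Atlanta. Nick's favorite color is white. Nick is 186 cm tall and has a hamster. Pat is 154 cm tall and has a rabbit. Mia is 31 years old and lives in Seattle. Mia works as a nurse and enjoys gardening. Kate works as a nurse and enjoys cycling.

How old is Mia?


Mia is 31 years old

31


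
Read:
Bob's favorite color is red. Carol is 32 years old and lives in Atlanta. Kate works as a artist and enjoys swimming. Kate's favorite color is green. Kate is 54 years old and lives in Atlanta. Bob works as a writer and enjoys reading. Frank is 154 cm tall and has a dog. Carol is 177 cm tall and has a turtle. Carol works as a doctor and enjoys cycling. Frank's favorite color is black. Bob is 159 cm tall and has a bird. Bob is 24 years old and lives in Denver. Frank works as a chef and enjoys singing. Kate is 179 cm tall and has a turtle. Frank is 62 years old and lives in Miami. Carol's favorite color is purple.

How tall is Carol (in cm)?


Carol is 177 cm tall

177


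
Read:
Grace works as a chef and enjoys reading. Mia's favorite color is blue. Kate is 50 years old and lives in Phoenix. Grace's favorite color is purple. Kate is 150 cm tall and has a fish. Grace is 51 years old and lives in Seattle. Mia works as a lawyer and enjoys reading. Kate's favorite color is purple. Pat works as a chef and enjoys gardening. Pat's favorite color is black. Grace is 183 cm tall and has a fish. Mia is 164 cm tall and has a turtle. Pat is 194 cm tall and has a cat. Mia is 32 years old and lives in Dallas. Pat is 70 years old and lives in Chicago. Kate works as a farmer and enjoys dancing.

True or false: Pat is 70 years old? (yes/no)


Pat is actually 70. yes

yes


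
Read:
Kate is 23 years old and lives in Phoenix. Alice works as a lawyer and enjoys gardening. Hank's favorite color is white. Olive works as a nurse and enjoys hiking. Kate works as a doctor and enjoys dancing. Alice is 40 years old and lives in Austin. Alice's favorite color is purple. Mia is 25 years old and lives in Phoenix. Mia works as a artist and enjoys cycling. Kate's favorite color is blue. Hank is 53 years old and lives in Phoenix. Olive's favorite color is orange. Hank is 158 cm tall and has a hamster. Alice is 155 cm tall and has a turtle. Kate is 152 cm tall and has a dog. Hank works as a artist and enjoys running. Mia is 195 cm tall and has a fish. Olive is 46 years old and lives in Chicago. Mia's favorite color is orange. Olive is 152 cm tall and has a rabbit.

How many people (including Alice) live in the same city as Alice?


Alice lives in Austin. Count = 1

1


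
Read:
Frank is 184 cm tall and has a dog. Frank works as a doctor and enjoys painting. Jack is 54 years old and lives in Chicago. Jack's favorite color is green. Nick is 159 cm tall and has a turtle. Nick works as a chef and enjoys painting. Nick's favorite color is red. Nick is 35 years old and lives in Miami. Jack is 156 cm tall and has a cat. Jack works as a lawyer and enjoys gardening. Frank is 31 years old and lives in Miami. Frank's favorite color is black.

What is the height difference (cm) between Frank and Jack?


|184 - 156| = 28

28


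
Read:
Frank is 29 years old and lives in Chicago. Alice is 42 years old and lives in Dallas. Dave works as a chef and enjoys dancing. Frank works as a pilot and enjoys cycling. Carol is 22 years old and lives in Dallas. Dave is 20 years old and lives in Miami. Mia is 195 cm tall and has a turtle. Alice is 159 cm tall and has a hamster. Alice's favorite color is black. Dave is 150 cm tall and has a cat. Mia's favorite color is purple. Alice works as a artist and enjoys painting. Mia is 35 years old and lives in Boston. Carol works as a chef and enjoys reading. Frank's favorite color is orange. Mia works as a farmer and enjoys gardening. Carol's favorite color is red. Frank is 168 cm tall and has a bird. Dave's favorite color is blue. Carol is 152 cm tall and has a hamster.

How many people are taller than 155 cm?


Taller than 155: 3

3


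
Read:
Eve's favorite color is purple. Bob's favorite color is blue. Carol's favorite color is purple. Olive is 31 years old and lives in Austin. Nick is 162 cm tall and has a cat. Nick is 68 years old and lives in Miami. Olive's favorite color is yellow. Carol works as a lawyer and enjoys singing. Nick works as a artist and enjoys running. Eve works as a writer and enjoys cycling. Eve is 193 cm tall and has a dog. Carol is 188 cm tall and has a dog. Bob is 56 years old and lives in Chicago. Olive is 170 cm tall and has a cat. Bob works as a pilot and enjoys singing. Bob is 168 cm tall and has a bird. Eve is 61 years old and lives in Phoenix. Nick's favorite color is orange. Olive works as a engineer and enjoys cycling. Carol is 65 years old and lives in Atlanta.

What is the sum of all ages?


31+56+65+68+61 = 281

281


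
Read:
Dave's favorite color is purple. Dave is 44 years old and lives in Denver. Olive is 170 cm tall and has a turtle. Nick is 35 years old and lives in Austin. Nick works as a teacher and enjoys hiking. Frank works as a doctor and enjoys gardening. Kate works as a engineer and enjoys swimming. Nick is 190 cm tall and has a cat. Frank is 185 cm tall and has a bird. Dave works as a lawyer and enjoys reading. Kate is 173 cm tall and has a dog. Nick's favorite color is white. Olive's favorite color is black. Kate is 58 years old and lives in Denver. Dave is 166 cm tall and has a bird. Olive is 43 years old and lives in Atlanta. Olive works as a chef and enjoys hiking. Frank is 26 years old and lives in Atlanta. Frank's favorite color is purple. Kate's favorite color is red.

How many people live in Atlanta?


Count in Atlanta: 2

2


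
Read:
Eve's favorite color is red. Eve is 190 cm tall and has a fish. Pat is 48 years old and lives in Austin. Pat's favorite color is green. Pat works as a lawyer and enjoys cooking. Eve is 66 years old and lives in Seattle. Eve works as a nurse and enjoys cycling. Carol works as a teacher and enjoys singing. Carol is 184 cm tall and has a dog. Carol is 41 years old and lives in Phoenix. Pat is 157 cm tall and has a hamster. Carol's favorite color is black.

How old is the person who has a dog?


Person with dog is Carol, age 41

41


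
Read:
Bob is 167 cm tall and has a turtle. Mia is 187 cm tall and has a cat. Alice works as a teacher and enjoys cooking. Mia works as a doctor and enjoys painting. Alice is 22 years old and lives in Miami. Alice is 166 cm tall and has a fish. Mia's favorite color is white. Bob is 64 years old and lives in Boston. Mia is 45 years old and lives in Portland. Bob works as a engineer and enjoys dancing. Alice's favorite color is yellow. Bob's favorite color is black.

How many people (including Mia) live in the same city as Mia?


Mia lives in Portland. Count = 1

1


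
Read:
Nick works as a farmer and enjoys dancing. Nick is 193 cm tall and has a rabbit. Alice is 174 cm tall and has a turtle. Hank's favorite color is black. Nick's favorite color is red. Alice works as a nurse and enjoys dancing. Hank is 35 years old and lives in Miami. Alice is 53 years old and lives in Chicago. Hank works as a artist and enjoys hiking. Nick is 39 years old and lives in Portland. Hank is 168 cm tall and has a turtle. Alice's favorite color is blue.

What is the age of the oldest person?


Oldest: Alice at 53

53


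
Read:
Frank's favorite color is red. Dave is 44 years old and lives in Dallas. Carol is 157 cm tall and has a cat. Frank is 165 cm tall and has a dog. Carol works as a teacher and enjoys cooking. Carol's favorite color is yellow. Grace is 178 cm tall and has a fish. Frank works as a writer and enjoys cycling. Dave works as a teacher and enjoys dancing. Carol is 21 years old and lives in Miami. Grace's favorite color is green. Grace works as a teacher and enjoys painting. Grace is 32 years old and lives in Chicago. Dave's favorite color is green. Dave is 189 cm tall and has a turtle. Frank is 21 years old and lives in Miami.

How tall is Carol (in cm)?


Carol is 157 cm tall

157


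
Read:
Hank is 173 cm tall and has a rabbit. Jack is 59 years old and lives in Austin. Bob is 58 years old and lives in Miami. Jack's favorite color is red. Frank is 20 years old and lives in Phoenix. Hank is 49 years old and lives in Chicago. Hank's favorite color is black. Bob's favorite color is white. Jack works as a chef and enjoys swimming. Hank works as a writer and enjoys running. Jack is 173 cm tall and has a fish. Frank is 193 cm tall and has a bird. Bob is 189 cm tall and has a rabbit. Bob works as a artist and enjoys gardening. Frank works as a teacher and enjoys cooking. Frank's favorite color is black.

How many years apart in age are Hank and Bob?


49 vs 58, diff = 9

9


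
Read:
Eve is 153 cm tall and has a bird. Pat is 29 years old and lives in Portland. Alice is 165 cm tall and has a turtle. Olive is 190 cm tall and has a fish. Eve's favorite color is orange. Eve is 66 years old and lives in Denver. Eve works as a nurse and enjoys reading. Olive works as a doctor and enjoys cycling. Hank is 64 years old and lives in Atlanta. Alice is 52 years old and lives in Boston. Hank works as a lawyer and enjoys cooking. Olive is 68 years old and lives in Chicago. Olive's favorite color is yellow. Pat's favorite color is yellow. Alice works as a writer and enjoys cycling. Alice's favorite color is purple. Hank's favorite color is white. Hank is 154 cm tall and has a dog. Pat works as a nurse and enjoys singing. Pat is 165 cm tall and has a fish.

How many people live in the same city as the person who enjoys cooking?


Person with hobby cooking is Hank, city Atlanta. Count = 1

1


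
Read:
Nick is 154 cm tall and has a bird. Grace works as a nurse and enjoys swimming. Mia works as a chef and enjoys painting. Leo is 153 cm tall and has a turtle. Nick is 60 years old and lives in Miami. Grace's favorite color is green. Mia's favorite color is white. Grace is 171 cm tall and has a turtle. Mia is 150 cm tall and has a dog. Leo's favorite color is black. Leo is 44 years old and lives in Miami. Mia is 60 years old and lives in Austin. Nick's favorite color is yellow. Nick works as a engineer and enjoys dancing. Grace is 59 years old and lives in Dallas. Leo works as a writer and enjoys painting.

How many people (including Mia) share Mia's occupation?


Mia is a chef. Count = 1

1


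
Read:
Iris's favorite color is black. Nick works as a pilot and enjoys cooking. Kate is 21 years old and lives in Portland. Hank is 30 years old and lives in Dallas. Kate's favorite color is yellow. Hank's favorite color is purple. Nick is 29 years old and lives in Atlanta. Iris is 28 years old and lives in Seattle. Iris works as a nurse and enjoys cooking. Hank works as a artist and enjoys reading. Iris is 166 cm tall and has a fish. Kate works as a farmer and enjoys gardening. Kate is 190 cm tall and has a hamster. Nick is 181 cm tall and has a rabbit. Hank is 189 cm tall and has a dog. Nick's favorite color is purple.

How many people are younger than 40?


Filter: 4

4


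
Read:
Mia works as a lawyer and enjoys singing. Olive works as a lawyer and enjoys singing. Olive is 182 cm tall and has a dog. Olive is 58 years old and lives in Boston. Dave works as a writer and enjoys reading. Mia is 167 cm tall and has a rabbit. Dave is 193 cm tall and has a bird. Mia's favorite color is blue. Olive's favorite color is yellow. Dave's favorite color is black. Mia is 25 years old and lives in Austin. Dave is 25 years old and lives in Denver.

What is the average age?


Sum=108, n=3, avg=36

36


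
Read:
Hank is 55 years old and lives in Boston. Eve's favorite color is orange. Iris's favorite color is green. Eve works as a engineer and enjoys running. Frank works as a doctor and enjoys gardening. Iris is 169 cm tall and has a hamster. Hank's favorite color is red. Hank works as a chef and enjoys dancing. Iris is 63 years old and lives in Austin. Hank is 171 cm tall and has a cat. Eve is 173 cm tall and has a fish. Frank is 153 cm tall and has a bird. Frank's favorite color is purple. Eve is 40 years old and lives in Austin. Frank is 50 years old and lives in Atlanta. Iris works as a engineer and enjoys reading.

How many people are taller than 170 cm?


Taller than 170: 2

2


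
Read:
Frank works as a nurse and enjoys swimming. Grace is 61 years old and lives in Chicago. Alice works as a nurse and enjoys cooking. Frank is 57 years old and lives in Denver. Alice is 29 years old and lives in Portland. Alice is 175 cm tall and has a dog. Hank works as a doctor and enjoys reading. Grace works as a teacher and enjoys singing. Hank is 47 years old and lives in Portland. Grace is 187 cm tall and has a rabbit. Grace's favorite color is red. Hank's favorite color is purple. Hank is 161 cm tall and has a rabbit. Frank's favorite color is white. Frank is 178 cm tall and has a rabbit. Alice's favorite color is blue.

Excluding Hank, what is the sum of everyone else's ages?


Sum (excluding Hank): 147

147


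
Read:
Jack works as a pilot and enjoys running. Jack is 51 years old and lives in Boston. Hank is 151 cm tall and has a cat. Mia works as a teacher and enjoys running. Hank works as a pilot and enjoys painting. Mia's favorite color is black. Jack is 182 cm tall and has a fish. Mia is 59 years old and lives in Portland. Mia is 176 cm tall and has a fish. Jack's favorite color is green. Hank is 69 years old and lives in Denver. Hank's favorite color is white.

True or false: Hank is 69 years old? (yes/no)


Hank is actually 69. yes

yes


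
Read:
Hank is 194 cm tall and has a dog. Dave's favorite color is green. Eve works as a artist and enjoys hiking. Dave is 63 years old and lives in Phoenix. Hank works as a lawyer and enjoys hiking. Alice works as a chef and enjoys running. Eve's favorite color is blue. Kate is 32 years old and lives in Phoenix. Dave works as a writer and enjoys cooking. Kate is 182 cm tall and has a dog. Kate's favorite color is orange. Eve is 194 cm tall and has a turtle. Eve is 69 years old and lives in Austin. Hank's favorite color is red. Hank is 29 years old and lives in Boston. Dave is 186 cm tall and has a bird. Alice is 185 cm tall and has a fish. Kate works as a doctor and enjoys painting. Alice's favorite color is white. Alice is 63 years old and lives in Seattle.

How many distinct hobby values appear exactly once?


Unique hobby values: 3

3


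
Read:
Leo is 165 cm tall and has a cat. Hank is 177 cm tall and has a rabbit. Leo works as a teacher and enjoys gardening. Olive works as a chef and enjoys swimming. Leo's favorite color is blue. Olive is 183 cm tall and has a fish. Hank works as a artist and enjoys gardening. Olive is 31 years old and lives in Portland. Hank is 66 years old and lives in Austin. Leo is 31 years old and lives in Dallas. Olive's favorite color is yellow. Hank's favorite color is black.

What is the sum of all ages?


66+31+31 = 128

128


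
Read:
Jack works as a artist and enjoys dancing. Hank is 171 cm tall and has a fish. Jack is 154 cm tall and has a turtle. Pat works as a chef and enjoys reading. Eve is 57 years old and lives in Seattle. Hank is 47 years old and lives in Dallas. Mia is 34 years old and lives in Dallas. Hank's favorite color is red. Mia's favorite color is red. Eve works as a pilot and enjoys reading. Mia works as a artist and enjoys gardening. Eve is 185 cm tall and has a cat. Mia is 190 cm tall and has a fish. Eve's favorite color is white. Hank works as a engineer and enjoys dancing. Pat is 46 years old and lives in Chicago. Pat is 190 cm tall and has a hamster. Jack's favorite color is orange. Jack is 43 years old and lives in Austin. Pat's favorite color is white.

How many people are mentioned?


People: Jack, Pat, Eve, Hank, Mia. Count = 5

5


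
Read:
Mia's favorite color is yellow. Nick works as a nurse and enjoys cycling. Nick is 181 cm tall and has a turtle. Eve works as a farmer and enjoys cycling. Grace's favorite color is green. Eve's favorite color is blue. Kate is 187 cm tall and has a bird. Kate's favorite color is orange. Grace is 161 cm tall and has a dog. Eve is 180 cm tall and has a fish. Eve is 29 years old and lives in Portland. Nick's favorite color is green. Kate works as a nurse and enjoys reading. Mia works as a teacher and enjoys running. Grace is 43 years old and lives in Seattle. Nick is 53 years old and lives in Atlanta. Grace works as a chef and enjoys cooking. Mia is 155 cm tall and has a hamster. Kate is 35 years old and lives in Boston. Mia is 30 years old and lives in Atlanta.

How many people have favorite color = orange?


Count: 1

1


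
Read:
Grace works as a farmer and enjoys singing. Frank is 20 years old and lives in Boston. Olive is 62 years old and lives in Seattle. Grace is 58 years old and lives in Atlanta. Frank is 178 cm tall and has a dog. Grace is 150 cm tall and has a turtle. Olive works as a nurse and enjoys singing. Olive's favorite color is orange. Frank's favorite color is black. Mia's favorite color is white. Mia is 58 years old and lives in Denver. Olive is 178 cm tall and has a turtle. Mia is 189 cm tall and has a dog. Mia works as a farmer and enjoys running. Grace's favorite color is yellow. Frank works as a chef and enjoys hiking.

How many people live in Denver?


Count in Denver: 1

1


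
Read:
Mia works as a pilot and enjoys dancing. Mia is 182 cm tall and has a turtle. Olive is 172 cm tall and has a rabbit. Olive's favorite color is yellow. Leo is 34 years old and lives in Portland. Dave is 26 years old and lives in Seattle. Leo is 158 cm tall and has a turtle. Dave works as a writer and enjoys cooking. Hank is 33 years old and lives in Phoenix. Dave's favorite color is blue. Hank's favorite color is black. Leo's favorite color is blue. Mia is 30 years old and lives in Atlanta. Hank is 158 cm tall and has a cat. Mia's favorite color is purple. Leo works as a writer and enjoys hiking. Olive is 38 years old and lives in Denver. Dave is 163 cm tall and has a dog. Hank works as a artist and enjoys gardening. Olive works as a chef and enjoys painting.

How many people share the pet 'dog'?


Count: 1

1


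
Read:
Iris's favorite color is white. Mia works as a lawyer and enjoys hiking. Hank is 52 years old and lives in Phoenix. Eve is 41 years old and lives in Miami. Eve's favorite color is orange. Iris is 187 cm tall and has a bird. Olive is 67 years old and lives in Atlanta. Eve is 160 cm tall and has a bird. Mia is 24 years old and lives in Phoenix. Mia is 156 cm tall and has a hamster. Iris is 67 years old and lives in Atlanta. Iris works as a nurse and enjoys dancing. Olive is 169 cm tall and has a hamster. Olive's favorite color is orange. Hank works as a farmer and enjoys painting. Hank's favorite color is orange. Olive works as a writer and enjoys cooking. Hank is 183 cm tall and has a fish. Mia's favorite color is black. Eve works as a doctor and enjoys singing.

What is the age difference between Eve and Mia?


|41 - 24| = 17

17


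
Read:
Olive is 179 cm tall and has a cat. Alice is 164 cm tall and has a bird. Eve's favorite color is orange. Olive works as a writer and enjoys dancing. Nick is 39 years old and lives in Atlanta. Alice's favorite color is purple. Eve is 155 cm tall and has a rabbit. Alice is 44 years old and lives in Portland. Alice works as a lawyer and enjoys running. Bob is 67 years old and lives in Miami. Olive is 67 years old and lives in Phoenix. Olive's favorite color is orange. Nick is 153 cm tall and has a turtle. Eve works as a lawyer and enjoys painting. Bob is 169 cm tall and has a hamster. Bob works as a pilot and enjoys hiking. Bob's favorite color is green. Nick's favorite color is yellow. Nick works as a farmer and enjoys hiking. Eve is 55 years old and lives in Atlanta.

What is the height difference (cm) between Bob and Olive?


|169 - 179| = 10

10


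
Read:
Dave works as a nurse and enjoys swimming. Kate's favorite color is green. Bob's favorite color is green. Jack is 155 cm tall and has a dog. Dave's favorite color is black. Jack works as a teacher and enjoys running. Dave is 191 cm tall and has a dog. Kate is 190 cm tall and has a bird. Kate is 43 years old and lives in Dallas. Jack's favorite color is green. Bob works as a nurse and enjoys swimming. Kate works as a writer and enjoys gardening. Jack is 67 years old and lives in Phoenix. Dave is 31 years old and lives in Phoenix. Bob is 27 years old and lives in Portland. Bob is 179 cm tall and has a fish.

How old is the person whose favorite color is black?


Person with favorite color=black is Dave, age 31

31


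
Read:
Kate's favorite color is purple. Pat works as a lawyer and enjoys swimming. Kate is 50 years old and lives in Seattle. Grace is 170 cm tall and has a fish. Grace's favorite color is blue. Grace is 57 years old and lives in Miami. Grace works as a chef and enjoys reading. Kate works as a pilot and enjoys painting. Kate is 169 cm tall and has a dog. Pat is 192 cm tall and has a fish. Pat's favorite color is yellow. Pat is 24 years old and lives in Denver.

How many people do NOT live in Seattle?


Not in Seattle: 2

2


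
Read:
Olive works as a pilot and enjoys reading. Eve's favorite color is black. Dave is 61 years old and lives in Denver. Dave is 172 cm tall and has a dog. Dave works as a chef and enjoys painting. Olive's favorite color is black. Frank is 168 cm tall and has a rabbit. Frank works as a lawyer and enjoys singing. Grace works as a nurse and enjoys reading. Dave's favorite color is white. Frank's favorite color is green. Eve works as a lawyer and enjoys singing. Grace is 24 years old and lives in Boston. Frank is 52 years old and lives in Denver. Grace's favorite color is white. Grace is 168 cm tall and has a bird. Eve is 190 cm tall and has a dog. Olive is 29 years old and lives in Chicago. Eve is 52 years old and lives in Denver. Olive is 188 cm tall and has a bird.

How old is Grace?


Grace is 24 years old

24


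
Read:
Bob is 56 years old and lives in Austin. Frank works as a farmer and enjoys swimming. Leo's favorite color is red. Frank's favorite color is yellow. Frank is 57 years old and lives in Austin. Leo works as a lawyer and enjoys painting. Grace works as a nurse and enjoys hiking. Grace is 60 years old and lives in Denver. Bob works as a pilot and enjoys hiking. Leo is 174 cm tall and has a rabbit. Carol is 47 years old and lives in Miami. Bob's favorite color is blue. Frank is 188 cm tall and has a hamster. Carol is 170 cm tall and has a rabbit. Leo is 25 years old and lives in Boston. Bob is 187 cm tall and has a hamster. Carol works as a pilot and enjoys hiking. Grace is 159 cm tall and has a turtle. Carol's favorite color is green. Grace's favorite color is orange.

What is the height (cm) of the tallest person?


Tallest: Frank at 188 cm

188


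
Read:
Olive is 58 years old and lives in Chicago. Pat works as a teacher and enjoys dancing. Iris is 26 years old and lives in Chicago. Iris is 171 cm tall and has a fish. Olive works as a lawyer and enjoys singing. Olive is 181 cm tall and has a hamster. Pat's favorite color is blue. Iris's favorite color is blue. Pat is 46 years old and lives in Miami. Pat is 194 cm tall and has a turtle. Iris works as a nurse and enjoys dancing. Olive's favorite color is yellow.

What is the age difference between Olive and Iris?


|58 - 26| = 32

32


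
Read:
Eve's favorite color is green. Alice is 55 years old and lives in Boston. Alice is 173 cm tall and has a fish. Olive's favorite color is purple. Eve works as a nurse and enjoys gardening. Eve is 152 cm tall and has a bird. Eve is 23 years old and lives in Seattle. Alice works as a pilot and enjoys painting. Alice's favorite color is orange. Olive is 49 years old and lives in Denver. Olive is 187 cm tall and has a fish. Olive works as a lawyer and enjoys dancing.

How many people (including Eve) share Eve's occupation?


Eve is a nurse. Count = 1

1


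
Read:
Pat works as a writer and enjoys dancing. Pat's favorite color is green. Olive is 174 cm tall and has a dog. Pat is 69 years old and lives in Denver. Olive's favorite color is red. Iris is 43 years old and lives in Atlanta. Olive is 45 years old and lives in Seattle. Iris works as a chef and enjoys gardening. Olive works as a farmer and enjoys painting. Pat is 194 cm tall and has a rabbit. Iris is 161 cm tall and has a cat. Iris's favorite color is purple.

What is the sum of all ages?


69+45+43 = 157

157


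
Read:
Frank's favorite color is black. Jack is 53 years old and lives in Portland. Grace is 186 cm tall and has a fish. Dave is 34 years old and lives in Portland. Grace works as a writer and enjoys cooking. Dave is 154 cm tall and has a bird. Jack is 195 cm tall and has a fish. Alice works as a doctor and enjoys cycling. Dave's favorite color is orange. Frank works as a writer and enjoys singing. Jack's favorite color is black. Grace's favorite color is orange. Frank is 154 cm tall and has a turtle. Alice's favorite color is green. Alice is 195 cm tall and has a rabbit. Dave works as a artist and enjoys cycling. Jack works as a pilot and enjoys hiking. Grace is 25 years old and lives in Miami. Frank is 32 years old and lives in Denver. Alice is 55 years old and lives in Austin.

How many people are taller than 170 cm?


Taller than 170: 3

3


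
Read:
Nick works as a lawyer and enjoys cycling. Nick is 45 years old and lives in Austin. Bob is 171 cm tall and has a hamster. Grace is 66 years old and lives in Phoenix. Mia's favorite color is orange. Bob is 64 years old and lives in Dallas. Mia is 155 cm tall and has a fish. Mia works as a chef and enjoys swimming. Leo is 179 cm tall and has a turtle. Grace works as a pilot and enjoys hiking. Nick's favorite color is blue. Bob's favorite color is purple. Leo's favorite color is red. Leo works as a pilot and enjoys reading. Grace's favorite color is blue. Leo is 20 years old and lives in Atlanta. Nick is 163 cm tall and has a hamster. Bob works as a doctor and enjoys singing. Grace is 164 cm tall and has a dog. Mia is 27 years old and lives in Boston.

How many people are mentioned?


People: Mia, Bob, Leo, Nick, Grace. Count = 5

5


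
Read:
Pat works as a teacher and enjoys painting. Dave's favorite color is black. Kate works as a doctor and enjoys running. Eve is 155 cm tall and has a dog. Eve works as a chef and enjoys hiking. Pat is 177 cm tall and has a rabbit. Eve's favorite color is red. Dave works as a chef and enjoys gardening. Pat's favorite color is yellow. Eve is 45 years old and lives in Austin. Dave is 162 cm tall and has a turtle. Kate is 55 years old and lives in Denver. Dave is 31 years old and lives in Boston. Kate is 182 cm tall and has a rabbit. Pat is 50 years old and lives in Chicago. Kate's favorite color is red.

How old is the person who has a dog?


Person with dog is Eve, age 45

45


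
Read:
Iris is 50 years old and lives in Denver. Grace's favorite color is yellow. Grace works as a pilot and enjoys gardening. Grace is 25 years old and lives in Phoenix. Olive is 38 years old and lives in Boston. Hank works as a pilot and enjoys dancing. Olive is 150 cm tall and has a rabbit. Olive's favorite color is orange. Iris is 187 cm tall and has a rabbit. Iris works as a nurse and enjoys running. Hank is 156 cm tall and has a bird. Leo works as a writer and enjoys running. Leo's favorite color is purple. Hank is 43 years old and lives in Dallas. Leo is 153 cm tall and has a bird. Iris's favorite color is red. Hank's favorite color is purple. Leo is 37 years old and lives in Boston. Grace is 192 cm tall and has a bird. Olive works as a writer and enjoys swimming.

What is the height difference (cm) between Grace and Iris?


|192 - 187| = 5

5


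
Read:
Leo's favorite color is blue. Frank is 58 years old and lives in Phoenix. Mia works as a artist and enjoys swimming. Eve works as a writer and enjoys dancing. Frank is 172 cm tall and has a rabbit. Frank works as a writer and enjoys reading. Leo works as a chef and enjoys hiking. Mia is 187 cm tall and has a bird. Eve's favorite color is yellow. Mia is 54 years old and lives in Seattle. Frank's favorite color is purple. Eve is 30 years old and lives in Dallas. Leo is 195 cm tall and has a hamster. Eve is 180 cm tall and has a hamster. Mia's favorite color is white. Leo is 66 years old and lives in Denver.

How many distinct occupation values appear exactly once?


Unique occupation values: 2

2


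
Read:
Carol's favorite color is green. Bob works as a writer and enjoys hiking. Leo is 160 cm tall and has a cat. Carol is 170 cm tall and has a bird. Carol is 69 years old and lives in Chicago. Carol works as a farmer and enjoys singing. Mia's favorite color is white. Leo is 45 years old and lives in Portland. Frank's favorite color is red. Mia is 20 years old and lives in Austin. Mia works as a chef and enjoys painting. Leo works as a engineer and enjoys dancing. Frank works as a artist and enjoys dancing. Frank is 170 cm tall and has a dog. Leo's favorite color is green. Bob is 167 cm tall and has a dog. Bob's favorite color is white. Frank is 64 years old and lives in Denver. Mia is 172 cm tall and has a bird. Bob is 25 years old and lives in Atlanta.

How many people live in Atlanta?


Count in Atlanta: 1

1


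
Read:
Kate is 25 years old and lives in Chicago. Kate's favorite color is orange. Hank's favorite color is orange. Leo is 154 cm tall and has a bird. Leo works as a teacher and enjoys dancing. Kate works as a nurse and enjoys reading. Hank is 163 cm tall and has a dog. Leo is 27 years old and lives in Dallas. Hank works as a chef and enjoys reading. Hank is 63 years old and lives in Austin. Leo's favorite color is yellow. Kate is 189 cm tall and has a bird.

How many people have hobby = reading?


Count: 2

2
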